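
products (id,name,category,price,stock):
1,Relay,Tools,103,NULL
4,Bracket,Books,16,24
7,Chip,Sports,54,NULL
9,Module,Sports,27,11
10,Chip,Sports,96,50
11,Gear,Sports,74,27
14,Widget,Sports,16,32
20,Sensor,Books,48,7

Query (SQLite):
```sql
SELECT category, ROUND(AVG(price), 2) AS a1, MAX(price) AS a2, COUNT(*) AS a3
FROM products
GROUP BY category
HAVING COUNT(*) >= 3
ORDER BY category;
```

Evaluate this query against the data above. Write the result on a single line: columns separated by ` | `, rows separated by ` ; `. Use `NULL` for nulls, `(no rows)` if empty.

Group products by category.
Per group compute: ROUND(AVG(price), 2), MAX(price), COUNT(*).
HAVING: drop groups with fewer than 3 rows.
  Books: ids {4, 20} → ROUND(AVG(price), 2)=32, MAX(price)=48, COUNT(*)=2
  Sports: ids {7, 9, 10, 11, 14} → ROUND(AVG(price), 2)=53.4, MAX(price)=96, COUNT(*)=5
  Tools: ids {1} → ROUND(AVG(price), 2)=103, MAX(price)=103, COUNT(*)=1

Sports | 53.4 | 96 | 5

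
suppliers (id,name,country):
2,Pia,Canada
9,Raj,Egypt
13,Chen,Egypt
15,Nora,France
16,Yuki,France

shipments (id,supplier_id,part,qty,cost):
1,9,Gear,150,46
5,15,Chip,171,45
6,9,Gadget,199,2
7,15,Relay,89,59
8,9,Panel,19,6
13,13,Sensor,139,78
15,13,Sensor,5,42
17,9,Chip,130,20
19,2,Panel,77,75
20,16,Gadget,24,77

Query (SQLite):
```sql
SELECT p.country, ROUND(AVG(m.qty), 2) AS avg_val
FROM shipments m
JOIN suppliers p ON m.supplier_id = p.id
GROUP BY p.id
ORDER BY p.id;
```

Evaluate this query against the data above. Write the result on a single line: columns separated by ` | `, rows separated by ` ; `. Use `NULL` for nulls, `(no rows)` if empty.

Canada | 77 ; Egypt | 124.5 ; Egypt | 72 ; France | 130 ; France | 24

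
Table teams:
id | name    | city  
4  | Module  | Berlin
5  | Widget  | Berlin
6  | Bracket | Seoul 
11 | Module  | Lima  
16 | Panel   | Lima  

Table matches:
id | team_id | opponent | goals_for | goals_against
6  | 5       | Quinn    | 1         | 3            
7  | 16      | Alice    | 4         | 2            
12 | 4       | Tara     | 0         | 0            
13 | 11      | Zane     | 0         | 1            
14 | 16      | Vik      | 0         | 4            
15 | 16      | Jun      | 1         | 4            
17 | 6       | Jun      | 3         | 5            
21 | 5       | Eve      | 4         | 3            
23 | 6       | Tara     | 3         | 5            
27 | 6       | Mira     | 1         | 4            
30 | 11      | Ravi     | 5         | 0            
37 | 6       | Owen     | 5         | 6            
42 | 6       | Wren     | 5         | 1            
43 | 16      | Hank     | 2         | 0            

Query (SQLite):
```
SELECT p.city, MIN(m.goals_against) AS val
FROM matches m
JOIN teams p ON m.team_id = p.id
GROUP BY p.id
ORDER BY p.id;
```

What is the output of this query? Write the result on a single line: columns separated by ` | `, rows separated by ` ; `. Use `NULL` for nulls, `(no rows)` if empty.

Join each matches row to its teams via team_id.
Group joined rows by teams.id; compute MIN(m.goals_against) per group.
  4: ids {12} → MIN(m.goals_against)=0
  5: ids {6, 21} → MIN(m.goals_against)=3
  6: ids {17, 23, 27, 37, 42} → MIN(m.goals_against)=1
  11: ids {13, 30} → MIN(m.goals_against)=0
  16: ids {7, 14, 15, 43} → MIN(m.goals_against)=0

Berlin | 0 ; Berlin | 3 ; Seoul | 1 ; Lima | 0 ; Lima | 0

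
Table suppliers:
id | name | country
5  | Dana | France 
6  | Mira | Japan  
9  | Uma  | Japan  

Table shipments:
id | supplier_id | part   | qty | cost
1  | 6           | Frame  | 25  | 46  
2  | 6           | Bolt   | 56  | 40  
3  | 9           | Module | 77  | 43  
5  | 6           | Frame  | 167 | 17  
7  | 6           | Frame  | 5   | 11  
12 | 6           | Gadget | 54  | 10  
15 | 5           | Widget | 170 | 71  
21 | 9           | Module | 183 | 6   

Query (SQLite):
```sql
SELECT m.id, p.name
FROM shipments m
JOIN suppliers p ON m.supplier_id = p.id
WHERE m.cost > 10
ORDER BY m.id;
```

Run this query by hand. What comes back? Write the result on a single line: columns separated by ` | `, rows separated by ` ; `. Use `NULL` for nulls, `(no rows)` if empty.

Each shipments row matches the suppliers row where supplier_id = suppliers.id.
Then keep rows with m.cost > 10.

1 | Mira ; 2 | Mira ; 3 | Uma ; 5 | Mira ; 7 | Mira ; 15 | Dana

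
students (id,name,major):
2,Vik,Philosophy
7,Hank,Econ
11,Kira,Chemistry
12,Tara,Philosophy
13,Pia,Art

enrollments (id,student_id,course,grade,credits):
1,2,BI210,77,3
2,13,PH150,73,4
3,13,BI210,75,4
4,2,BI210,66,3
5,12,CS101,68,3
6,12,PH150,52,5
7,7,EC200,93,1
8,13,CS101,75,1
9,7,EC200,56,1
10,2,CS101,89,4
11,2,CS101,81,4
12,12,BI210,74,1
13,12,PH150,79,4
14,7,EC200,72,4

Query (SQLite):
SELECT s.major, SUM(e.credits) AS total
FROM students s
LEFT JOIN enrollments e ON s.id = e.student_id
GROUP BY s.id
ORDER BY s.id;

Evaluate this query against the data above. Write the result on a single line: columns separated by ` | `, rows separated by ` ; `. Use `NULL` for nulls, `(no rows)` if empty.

LEFT JOIN keeps every students row; unmatched ones get NULL for enrollments columns.
Group by students.id and compute SUM(e.credits). SUM over an all-NULL group is NULL.
  2: ids {1, 4, 10, 11} → SUM(e.credits)=14
  7: ids {7, 9, 14} → SUM(e.credits)=6
  11: ids {—} → SUM(e.credits)=NULL
  12: ids {5, 6, 12, 13} → SUM(e.credits)=13
  13: ids {2, 3, 8} → SUM(e.credits)=9

Philosophy | 14 ; Econ | 6 ; Chemistry | NULL ; Philosophy | 13 ; Art | 9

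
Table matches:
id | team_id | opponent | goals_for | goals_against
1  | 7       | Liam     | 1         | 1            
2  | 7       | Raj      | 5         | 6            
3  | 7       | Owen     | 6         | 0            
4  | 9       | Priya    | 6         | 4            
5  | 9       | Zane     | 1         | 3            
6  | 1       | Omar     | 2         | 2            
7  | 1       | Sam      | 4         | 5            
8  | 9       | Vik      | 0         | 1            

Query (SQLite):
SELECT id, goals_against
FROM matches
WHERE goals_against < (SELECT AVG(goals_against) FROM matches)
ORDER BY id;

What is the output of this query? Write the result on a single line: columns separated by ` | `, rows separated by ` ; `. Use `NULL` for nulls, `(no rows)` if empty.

1 | 1 ; 3 | 0 ; 6 | 2 ; 8 | 1

Scalar subquery: AVG(goals_against) over all matches rows = 2.75.
Keep rows where goals_against < that value.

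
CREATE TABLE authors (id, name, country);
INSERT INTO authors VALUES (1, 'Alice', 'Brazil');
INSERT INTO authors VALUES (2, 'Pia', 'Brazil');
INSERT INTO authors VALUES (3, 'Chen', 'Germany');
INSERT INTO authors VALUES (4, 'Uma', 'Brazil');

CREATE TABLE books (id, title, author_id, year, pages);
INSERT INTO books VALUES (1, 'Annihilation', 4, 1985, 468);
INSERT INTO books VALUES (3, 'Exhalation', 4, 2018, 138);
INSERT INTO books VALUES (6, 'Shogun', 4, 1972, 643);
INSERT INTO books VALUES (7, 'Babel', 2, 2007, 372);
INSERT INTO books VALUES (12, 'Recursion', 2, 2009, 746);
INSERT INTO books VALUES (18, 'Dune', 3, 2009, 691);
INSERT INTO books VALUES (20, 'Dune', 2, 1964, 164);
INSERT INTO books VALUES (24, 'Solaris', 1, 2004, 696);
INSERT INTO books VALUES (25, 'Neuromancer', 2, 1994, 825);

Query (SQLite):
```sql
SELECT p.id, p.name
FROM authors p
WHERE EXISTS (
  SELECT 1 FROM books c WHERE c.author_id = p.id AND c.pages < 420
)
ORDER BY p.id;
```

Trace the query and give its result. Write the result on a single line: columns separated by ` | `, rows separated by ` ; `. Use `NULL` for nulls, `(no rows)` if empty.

For each authors row, check whether any books with matching author_id has pages < 420.
Keep rows where that is true.

2 | Pia ; 4 | Uma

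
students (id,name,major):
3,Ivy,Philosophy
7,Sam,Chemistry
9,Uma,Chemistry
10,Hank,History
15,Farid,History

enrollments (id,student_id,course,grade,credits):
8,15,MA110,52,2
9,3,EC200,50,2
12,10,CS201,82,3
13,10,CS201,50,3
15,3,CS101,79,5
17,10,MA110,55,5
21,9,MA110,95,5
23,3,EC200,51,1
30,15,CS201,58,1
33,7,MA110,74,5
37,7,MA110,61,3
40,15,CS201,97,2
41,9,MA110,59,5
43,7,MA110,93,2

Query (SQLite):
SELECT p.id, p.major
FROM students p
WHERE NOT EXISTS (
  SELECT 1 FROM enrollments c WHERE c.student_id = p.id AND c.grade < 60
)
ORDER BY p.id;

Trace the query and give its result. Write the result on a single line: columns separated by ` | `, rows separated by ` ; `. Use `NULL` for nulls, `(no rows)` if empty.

For each students row, check whether any enrollments with matching student_id has grade < 60.
Keep rows where that is false.

7 | Chemistry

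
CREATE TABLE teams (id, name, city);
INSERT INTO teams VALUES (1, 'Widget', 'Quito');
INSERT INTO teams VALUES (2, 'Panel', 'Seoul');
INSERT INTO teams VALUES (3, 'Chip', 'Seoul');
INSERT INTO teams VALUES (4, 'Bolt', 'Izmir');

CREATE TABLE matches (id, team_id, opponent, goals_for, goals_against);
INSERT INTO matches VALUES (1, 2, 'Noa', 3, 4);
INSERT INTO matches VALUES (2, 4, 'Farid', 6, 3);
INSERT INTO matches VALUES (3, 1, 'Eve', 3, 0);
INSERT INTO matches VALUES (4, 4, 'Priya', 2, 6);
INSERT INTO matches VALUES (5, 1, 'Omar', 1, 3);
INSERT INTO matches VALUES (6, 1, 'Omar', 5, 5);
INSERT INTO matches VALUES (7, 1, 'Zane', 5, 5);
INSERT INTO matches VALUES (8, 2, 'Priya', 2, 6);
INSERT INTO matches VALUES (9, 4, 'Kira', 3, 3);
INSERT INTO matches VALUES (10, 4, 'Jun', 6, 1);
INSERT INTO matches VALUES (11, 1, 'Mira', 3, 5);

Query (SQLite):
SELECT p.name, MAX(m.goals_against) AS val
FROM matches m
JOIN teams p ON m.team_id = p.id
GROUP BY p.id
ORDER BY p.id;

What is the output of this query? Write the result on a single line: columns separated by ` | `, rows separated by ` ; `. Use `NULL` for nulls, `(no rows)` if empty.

Widget | 5 ; Panel | 6 ; Bolt | 6

Join each matches row to its teams via team_id.
Group joined rows by teams.id; compute MAX(m.goals_against) per group.
  1: ids {3, 5, 6, 7, 11} → MAX(m.goals_against)=5
  2: ids {1, 8} → MAX(m.goals_against)=6
  4: ids {2, 4, 9, 10} → MAX(m.goals_against)=6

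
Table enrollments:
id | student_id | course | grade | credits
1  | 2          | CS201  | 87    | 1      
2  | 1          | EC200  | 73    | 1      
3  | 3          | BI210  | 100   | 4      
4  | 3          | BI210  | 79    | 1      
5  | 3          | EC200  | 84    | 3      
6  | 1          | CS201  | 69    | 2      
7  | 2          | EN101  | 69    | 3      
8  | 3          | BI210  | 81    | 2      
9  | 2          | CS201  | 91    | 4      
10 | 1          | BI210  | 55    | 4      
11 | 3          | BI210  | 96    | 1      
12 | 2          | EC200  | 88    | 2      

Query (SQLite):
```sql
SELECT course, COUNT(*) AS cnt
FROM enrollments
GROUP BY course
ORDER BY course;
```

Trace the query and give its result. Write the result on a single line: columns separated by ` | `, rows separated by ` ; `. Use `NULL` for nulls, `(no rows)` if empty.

BI210 | 5 ; CS201 | 3 ; EC200 | 3 ; EN101 | 1

Partition enrollments by course; compute COUNT(*) within each group.
  BI210: ids {3, 4, 8, 10, 11} → COUNT(*)=5
  CS201: ids {1, 6, 9} → COUNT(*)=3
  EC200: ids {2, 5, 12} → COUNT(*)=3
  EN101: ids {7} → COUNT(*)=1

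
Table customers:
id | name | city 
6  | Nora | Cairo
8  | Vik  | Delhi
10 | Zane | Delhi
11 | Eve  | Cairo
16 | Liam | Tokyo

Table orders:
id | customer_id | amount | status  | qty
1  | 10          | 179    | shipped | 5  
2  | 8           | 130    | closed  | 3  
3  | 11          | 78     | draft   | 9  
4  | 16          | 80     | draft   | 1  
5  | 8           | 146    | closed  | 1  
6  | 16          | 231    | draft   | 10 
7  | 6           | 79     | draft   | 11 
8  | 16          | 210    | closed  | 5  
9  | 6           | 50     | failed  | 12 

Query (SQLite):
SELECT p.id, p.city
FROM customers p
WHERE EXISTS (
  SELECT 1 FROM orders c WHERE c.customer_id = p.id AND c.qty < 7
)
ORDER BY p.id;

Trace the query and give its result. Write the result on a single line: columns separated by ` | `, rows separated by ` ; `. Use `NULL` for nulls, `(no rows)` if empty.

8 | Delhi ; 10 | Delhi ; 16 | Tokyo

For each customers row, check whether any orders with matching customer_id has qty < 7.
Keep rows where that is true.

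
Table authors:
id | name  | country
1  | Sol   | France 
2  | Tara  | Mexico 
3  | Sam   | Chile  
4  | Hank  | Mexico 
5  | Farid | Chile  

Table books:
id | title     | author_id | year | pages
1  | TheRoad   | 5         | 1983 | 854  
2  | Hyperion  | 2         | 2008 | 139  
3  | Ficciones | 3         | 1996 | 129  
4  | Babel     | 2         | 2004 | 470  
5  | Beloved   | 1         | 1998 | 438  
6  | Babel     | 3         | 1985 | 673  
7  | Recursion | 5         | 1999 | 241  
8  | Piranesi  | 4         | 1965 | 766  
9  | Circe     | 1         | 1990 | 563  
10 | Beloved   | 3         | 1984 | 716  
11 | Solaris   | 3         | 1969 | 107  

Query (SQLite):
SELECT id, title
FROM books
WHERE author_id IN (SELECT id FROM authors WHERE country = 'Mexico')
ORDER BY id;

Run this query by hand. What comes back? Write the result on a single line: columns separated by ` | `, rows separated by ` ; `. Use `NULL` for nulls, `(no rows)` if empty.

Inner query: authors.id where country = 'Mexico'.
Outer: keep books rows whose author_id is in that set.
Inner query → {2, 4}

2 | Hyperion ; 4 | Babel ; 8 | Piranesi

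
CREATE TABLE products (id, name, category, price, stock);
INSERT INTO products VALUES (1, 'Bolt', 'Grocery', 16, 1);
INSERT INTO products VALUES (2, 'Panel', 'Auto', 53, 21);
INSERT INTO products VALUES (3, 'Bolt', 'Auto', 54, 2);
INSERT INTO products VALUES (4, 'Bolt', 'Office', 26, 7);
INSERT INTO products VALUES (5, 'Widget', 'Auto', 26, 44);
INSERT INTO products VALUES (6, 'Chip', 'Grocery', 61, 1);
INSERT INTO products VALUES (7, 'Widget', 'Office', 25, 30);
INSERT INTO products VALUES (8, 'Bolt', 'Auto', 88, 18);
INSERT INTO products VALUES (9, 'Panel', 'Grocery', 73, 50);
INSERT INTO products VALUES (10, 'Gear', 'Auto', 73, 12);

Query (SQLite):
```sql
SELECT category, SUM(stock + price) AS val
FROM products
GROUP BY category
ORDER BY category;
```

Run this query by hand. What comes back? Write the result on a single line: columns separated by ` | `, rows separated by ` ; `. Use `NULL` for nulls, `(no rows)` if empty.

For each row compute stock + price.
Group by category; take SUM of the expression per group.
  Auto: ids {2, 3, 5, 8, 10} → SUM(stock + price)=391
  Grocery: ids {1, 6, 9} → SUM(stock + price)=202
  Office: ids {4, 7} → SUM(stock + price)=88

Auto | 391 ; Grocery | 202 ; Office | 88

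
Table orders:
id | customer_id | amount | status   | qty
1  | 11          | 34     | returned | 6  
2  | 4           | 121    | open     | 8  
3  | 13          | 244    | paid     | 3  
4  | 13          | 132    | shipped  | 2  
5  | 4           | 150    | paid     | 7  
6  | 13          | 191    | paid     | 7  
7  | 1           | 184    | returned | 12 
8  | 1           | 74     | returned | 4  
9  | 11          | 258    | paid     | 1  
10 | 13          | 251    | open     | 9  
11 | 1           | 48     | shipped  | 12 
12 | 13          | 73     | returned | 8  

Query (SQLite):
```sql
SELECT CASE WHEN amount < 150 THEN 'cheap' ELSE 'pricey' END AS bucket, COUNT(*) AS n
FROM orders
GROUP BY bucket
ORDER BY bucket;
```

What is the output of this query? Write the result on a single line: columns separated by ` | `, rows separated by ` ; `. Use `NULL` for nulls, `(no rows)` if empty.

cheap | 6 ; pricey | 6

Bucket rows by amount < 150 → 'cheap' else 'pricey'; count each bucket.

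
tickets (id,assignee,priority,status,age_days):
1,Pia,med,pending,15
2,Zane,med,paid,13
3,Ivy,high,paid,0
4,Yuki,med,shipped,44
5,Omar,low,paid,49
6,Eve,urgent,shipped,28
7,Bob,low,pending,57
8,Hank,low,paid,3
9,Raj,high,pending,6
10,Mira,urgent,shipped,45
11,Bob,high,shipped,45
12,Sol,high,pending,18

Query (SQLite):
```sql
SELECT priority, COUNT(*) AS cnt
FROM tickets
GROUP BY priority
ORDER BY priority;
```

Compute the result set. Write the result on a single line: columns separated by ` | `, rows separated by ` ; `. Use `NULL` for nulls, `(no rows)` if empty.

high | 4 ; low | 3 ; med | 3 ; urgent | 2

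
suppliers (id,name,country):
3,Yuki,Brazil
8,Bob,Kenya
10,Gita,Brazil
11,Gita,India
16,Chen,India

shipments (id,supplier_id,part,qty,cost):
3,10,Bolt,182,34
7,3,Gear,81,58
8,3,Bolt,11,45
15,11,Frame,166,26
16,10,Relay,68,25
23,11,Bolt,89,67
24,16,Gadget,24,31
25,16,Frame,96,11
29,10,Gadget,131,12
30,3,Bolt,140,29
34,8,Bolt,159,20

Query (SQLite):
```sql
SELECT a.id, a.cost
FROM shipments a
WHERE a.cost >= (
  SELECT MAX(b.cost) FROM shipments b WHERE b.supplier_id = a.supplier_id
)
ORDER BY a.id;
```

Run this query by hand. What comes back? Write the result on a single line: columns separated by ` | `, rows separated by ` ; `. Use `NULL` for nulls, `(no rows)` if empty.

3 | 34 ; 7 | 58 ; 23 | 67 ; 24 | 31 ; 34 | 20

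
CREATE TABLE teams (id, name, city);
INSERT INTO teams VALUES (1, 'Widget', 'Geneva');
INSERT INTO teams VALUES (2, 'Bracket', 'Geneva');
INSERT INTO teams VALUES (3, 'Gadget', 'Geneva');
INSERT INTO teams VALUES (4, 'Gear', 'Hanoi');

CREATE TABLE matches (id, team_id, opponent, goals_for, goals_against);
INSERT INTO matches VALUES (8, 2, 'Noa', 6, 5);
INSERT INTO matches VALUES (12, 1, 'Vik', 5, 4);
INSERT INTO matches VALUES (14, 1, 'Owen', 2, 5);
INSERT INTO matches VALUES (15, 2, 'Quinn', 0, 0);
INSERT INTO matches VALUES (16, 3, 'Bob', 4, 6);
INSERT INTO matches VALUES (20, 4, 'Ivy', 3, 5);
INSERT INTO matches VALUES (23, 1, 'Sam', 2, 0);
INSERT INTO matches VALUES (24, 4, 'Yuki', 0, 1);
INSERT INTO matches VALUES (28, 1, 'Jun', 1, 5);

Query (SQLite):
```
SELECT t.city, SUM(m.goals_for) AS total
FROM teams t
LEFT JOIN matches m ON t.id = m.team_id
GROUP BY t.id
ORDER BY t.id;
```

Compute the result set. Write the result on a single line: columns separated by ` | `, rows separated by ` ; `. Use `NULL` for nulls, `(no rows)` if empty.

LEFT JOIN keeps every teams row; unmatched ones get NULL for matches columns.
Group by teams.id and compute SUM(m.goals_for). SUM over an all-NULL group is NULL.
  1: ids {12, 14, 23, 28} → SUM(m.goals_for)=10
  2: ids {8, 15} → SUM(m.goals_for)=6
  3: ids {16} → SUM(m.goals_for)=4
  4: ids {20, 24} → SUM(m.goals_for)=3

Geneva | 10 ; Geneva | 6 ; Geneva | 4 ; Hanoi | 3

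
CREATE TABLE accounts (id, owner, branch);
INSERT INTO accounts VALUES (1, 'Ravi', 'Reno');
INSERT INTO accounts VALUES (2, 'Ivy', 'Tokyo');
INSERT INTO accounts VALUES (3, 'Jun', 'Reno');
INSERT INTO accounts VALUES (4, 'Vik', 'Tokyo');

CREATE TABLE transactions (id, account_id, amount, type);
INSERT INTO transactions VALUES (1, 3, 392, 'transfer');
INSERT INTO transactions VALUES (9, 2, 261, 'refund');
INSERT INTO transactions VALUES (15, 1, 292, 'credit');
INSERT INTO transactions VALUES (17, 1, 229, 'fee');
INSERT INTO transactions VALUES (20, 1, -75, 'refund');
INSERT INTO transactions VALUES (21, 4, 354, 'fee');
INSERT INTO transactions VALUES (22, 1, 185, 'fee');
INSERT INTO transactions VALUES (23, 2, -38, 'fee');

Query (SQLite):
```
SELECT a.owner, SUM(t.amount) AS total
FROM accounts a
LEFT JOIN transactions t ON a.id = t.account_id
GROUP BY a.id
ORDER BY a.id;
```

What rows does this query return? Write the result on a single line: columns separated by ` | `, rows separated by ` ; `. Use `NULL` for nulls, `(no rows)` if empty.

Ravi | 631 ; Ivy | 223 ; Jun | 392 ; Vik | 354

LEFT JOIN keeps every accounts row; unmatched ones get NULL for transactions columns.
Group by accounts.id and compute SUM(t.amount). SUM over an all-NULL group is NULL.
  1: ids {15, 17, 20, 22} → SUM(t.amount)=631
  2: ids {9, 23} → SUM(t.amount)=223
  3: ids {1} → SUM(t.amount)=392
  4: ids {21} → SUM(t.amount)=354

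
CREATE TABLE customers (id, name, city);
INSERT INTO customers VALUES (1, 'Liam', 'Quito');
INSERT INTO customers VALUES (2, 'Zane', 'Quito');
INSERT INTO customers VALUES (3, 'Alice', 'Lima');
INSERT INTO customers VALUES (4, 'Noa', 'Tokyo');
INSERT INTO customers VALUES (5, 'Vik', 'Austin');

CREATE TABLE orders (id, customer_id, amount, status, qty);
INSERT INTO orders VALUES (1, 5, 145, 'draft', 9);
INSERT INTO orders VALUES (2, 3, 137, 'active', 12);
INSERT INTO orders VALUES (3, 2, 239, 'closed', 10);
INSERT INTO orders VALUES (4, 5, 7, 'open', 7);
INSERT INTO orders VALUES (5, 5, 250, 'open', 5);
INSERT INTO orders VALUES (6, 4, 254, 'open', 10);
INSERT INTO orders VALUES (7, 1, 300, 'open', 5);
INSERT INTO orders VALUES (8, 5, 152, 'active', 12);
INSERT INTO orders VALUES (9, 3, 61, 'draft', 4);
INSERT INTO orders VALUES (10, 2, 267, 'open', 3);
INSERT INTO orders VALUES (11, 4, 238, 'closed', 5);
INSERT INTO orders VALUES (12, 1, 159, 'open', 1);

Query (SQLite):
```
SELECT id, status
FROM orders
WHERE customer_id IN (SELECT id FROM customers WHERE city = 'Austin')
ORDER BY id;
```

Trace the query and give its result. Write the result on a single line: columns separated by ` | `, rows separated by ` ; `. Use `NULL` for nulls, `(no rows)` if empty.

1 | draft ; 4 | open ; 5 | open ; 8 | active

Inner query: customers.id where city = 'Austin'.
Outer: keep orders rows whose customer_id is in that set.
Inner query → {5}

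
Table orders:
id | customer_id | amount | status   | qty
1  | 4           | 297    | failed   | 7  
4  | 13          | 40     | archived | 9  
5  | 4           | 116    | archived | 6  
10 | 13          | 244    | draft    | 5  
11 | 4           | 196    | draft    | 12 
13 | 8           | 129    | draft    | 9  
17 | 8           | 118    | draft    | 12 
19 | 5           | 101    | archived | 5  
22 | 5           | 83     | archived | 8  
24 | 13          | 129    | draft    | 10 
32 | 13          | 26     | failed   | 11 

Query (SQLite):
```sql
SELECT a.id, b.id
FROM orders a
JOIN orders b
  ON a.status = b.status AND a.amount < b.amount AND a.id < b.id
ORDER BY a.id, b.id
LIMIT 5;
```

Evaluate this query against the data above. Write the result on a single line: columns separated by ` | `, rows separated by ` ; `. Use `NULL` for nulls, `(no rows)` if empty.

Pairs (a,b) with same status, a.amount < b.amount, a.id < b.id.
status groups: archived:{4,5,19,22} draft:{10,11,13,17,24} failed:{1,32}
Ordered by (a.id, b.id); first 5.

4 | 5 ; 4 | 19 ; 4 | 22 ; 17 | 24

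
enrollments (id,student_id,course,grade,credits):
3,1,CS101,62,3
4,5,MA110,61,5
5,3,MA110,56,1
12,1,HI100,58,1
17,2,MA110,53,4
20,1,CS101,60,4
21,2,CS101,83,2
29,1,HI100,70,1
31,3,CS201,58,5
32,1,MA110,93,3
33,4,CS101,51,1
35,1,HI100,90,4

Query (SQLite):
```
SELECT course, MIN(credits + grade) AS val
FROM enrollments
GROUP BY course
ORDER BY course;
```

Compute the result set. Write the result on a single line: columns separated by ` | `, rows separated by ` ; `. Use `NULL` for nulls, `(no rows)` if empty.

CS101 | 52 ; CS201 | 63 ; HI100 | 59 ; MA110 | 57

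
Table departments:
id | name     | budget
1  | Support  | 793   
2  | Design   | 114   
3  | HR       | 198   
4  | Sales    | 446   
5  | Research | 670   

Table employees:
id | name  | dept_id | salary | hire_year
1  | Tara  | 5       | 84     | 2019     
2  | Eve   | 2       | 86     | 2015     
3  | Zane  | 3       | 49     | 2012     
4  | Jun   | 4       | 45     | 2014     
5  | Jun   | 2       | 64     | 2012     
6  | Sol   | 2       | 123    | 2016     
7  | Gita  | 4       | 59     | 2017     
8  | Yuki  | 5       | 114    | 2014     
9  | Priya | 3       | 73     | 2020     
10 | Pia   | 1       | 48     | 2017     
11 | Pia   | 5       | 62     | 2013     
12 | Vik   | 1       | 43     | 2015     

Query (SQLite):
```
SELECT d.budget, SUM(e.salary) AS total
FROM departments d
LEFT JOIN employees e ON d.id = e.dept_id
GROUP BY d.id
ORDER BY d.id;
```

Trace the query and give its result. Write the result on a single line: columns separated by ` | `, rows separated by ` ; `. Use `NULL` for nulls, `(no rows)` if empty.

793 | 91 ; 114 | 273 ; 198 | 122 ; 446 | 104 ; 670 | 260

LEFT JOIN keeps every departments row; unmatched ones get NULL for employees columns.
Group by departments.id and compute SUM(e.salary). SUM over an all-NULL group is NULL.
  1: ids {10, 12} → SUM(e.salary)=91
  2: ids {2, 5, 6} → SUM(e.salary)=273
  3: ids {3, 9} → SUM(e.salary)=122
  4: ids {4, 7} → SUM(e.salary)=104
  5: ids {1, 8, 11} → SUM(e.salary)=260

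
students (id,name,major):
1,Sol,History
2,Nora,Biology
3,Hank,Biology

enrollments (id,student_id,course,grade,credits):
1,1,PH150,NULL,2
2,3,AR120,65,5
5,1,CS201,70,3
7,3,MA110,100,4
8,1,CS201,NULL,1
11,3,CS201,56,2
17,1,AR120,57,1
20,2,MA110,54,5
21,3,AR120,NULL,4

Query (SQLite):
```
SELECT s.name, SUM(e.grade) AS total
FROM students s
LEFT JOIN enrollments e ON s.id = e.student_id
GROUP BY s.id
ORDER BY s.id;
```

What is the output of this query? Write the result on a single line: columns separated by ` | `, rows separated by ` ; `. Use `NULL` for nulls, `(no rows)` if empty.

LEFT JOIN keeps every students row; unmatched ones get NULL for enrollments columns.
Group by students.id and compute SUM(e.grade). SUM over an all-NULL group is NULL.
  1: ids {1, 5, 8, 17} → SUM(e.grade)=127
  2: ids {20} → SUM(e.grade)=54
  3: ids {2, 7, 11, 21} → SUM(e.grade)=221

Sol | 127 ; Nora | 54 ; Hank | 221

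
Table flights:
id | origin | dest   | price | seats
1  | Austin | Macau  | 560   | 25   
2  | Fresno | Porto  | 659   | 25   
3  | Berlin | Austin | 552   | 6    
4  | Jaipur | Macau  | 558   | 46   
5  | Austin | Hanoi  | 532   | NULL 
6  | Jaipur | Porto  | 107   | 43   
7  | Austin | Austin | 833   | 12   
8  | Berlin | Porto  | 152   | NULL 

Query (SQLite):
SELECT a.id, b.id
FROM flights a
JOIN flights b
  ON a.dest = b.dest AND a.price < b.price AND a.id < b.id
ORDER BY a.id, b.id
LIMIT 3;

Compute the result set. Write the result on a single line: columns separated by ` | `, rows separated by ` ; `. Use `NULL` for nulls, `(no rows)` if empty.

Pairs (a,b) with same dest, a.price < b.price, a.id < b.id.
dest groups: Austin:{3,7} Hanoi:{5} Macau:{1,4} Porto:{2,6,8}
Ordered by (a.id, b.id); first 3.

3 | 7 ; 6 | 8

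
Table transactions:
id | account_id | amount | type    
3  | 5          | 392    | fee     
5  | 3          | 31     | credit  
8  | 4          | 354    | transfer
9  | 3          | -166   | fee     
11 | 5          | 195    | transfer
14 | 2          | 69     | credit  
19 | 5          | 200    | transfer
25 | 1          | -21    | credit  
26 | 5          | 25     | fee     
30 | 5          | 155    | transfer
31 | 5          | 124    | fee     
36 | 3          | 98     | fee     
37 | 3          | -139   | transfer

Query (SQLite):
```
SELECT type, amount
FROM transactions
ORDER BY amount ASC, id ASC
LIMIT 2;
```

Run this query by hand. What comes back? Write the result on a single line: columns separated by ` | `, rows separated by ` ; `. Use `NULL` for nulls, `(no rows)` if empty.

Sort by amount asc, tiebreak id asc: (-166, id=9), (-139, id=37), (-21, id=25), (25, id=26), (31, id=5) …. Take first 2.

fee | -166 ; transfer | -139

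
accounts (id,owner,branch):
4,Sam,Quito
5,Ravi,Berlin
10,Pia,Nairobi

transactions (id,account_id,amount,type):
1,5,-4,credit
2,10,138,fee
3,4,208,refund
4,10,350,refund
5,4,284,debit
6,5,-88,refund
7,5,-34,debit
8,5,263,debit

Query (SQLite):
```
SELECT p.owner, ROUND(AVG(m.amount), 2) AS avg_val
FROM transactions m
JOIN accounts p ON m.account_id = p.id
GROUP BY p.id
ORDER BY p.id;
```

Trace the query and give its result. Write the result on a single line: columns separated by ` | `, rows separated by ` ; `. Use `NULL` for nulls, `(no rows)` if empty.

Join each transactions row to its accounts via account_id.
Group joined rows by accounts.id; compute ROUND(AVG(m.amount), 2) per group.
  4: ids {3, 5} → ROUND(AVG(m.amount), 2)=246
  5: ids {1, 6, 7, 8} → ROUND(AVG(m.amount), 2)=34.25
  10: ids {2, 4} → ROUND(AVG(m.amount), 2)=244

Sam | 246 ; Ravi | 34.25 ; Pia | 244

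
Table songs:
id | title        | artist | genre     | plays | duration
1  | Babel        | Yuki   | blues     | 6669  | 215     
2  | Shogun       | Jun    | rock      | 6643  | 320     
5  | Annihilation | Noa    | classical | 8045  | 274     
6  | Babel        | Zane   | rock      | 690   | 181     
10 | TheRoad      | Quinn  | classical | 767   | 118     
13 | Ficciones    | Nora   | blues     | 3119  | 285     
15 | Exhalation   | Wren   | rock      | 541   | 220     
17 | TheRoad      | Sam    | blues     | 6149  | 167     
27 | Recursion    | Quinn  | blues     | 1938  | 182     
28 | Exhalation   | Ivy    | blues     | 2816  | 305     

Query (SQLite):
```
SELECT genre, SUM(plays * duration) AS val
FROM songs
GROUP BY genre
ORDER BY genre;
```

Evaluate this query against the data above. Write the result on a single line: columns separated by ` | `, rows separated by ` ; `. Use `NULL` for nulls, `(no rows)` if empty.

blues | 4561229 ; classical | 2294836 ; rock | 2369670

For each row compute plays * duration.
Group by genre; take SUM of the expression per group.
  blues: ids {1, 13, 17, 27, 28} → SUM(plays * duration)=4561229
  classical: ids {5, 10} → SUM(plays * duration)=2294836
  rock: ids {2, 6, 15} → SUM(plays * duration)=2369670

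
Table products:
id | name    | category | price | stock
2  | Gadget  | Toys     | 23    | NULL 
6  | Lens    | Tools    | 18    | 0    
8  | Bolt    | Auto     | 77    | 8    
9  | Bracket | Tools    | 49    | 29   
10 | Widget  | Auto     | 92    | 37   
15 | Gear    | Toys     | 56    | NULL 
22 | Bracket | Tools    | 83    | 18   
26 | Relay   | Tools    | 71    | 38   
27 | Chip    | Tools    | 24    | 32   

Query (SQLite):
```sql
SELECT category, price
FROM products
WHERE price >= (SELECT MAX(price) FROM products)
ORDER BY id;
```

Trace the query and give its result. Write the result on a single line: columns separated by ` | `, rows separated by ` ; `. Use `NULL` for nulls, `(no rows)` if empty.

Auto | 92

Scalar subquery: MAX(price) over all products rows = 92.
Keep rows where price >= that value.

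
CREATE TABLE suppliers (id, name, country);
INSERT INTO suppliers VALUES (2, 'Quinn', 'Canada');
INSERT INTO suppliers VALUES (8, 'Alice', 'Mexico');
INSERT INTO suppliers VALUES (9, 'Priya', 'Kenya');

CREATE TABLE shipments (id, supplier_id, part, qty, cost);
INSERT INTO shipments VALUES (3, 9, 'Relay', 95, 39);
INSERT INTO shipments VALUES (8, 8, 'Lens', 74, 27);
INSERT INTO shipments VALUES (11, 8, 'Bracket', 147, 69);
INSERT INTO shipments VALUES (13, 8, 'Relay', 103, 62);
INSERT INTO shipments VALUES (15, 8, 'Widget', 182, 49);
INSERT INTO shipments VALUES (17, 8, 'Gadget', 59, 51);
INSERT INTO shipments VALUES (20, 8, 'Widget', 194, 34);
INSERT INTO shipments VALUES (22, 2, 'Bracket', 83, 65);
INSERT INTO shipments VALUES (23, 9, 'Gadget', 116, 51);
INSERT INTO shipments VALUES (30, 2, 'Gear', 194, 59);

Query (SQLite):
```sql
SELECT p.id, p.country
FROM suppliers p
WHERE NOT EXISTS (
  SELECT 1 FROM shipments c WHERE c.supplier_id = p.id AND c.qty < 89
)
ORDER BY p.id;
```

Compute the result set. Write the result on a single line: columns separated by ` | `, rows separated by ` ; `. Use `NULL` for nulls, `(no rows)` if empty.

For each suppliers row, check whether any shipments with matching supplier_id has qty < 89.
Keep rows where that is false.

9 | Kenya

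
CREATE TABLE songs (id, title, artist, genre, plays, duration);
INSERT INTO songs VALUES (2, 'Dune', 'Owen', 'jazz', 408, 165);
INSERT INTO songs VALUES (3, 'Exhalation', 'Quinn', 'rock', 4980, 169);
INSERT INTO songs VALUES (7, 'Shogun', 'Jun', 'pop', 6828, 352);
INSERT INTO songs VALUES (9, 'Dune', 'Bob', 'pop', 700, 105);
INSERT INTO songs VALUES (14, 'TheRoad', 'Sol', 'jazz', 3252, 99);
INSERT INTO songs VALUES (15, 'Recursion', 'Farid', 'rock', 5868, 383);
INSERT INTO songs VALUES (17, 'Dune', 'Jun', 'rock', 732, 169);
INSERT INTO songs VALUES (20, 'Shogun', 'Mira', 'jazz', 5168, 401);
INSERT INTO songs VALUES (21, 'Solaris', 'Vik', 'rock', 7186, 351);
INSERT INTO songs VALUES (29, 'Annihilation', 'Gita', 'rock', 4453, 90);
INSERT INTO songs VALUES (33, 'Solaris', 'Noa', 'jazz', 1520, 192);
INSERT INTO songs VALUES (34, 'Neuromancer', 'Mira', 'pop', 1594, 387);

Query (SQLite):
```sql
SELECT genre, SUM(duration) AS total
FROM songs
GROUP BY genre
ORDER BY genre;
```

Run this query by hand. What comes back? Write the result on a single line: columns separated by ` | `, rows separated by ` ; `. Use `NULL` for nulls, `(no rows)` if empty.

Partition songs by genre; compute SUM(duration) within each group.
  jazz: ids {2, 14, 20, 33} → SUM(duration)=857
  pop: ids {7, 9, 34} → SUM(duration)=844
  rock: ids {3, 15, 17, 21, 29} → SUM(duration)=1162

jazz | 857 ; pop | 844 ; rock | 1162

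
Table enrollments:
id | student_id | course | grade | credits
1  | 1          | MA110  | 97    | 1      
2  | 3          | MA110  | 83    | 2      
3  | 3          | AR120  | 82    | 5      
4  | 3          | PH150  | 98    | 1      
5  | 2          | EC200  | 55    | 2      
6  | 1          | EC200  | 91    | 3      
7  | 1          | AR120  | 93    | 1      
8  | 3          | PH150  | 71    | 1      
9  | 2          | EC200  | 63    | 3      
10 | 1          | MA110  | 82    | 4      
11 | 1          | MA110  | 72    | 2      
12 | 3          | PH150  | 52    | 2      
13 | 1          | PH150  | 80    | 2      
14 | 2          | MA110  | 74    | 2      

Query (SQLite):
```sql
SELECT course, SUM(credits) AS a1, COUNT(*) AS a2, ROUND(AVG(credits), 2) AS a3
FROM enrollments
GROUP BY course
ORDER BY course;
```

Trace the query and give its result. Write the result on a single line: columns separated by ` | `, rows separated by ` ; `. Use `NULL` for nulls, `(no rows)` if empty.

AR120 | 6 | 2 | 3 ; EC200 | 8 | 3 | 2.67 ; MA110 | 11 | 5 | 2.2 ; PH150 | 6 | 4 | 1.5

Group enrollments by course.
Per group compute: SUM(credits), COUNT(*), ROUND(AVG(credits), 2).
  AR120: ids {3, 7} → SUM(credits)=6, COUNT(*)=2, ROUND(AVG(credits), 2)=3
  EC200: ids {5, 6, 9} → SUM(credits)=8, COUNT(*)=3, ROUND(AVG(credits), 2)=2.67
  MA110: ids {1, 2, 10, 11, 14} → SUM(credits)=11, COUNT(*)=5, ROUND(AVG(credits), 2)=2.2
  PH150: ids {4, 8, 12, 13} → SUM(credits)=6, COUNT(*)=4, ROUND(AVG(credits), 2)=1.5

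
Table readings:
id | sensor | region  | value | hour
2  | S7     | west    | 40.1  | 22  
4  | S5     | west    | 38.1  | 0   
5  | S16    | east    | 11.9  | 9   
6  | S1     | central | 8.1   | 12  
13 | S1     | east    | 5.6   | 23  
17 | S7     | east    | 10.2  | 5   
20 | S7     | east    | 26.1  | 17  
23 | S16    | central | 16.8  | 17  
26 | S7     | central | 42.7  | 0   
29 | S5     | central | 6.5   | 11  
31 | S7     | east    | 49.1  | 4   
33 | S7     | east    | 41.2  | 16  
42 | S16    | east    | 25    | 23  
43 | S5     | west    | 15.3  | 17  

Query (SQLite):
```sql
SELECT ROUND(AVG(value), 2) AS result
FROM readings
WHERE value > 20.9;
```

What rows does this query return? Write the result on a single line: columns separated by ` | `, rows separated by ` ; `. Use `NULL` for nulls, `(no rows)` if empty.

Rows where value > 20.9 → value values: [40.1, 38.1, 26.1, 42.7, 49.1, 41.2, 25].
AVG = 262.3 / 7 (rounded to 2 dp).

37.47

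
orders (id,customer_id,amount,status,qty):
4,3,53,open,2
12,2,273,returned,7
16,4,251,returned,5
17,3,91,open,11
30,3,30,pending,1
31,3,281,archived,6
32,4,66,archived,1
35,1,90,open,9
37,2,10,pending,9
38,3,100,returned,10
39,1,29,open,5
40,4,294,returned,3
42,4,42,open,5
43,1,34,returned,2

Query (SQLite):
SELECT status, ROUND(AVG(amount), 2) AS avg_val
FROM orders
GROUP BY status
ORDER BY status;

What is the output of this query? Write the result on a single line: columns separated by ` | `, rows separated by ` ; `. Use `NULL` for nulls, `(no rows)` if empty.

archived | 173.5 ; open | 61 ; pending | 20 ; returned | 190.4

Partition orders by status; compute ROUND(AVG(amount), 2) within each group.
  archived: ids {31, 32} → ROUND(AVG(amount), 2)=173.5
  open: ids {4, 17, 35, 39, 42} → ROUND(AVG(amount), 2)=61
  pending: ids {30, 37} → ROUND(AVG(amount), 2)=20
  returned: ids {12, 16, 38, 40, 43} → ROUND(AVG(amount), 2)=190.4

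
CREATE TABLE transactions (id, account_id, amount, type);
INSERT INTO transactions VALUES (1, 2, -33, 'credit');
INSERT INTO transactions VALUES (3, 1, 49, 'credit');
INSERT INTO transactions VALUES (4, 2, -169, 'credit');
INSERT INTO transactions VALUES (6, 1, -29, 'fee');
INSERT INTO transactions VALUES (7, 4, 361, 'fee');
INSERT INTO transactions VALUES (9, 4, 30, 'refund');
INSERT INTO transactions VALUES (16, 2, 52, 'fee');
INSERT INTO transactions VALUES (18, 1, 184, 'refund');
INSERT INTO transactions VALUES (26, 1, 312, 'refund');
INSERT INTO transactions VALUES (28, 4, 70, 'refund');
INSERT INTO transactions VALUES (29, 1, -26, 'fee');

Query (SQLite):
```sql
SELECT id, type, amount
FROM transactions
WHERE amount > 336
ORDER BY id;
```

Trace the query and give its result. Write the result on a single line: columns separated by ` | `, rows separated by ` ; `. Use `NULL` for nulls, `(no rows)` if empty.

7 | fee | 361

amount > 336: ids {7}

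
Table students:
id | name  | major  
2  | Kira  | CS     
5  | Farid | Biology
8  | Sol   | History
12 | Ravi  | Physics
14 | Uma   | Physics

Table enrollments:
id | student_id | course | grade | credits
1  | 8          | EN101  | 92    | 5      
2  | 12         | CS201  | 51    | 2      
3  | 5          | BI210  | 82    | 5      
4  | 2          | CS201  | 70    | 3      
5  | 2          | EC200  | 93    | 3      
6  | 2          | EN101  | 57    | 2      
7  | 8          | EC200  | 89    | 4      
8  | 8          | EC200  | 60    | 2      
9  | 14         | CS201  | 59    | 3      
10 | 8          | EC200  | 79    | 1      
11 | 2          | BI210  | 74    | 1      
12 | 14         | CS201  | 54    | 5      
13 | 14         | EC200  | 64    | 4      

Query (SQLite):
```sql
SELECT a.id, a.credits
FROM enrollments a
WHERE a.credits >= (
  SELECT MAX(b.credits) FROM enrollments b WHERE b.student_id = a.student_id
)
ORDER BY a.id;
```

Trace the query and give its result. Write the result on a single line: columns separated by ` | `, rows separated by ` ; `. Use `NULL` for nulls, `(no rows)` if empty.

1 | 5 ; 2 | 2 ; 3 | 5 ; 4 | 3 ; 5 | 3 ; 12 | 5

For each enrollments row a, compute MAX(credits) over rows sharing a.student_id.
Keep row a if a.credits >= that per-group MAX.
  student_id=2: MAX(credits) = 3
  student_id=5: MAX(credits) = 5
  student_id=8: MAX(credits) = 5
  student_id=12: MAX(credits) = 2
  student_id=14: MAX(credits) = 5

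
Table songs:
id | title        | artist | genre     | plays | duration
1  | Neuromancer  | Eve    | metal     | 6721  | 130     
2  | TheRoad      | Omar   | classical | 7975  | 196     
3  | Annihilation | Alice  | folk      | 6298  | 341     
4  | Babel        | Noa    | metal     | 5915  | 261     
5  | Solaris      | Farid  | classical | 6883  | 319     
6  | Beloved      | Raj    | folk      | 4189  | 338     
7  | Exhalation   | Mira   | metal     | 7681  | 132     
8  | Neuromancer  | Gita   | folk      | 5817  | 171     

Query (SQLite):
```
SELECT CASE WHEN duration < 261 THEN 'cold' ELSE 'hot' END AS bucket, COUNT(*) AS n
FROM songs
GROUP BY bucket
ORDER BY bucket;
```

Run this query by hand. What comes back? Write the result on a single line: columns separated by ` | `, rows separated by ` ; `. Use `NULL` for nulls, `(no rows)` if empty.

Bucket rows by duration < 261 → 'cold' else 'hot'; count each bucket.

cold | 4 ; hot | 4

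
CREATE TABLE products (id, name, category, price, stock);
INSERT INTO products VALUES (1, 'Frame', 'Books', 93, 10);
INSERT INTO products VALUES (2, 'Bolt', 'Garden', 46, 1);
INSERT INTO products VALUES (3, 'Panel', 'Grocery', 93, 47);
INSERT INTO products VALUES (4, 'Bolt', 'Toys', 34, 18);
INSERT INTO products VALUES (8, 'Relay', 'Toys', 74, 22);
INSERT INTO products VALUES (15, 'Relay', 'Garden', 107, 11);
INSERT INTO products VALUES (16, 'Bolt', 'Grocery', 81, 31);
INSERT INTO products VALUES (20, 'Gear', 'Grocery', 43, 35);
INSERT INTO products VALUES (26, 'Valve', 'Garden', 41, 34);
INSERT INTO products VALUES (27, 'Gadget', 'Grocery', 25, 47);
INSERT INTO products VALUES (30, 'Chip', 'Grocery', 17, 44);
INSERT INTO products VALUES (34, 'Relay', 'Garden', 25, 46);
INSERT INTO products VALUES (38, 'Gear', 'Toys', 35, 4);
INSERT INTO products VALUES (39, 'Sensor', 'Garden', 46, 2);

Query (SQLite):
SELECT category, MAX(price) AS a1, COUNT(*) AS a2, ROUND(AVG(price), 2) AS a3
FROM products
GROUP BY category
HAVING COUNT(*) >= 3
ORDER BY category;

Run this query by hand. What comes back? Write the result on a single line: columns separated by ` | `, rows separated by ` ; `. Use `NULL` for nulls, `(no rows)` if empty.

Group products by category.
Per group compute: MAX(price), COUNT(*), ROUND(AVG(price), 2).
HAVING: drop groups with fewer than 3 rows.
  Books: ids {1} → MAX(price)=93, COUNT(*)=1, ROUND(AVG(price), 2)=93
  Garden: ids {2, 15, 26, 34, 39} → MAX(price)=107, COUNT(*)=5, ROUND(AVG(price), 2)=53
  Grocery: ids {3, 16, 20, 27, 30} → MAX(price)=93, COUNT(*)=5, ROUND(AVG(price), 2)=51.8
  Toys: ids {4, 8, 38} → MAX(price)=74, COUNT(*)=3, ROUND(AVG(price), 2)=47.67

Garden | 107 | 5 | 53 ; Grocery | 93 | 5 | 51.8 ; Toys | 74 | 3 | 47.67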